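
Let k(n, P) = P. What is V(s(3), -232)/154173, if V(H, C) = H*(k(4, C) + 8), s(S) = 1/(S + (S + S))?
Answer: -224/1387557 ≈ -0.00016143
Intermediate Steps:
s(S) = 1/(3*S) (s(S) = 1/(S + 2*S) = 1/(3*S))
V(H, C) = H*(8 + C) (V(H, C) = H*(C + 8) = H*(8 + C))
V(s(3), -232)/154173 = (((⅓)/3)*(8 - 232))/154173 = (((⅓)*(⅓))*(-224))*(1/154173) = ((⅑)*(-224))*(1/154173) = -224/9*1/154173 = -224/1387557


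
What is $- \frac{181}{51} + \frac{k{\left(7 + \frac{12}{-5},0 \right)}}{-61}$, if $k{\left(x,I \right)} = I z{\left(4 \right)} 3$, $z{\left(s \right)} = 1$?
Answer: $- \frac{181}{51} \approx -3.549$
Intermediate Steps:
$k{\left(x,I \right)} = 3 I$ ($k{\left(x,I \right)} = I 1 \cdot 3 = I 3 = 3 I$)
$- \frac{181}{51} + \frac{k{\left(7 + \frac{12}{-5},0 \right)}}{-61} = - \frac{181}{51} + \frac{3 \cdot 0}{-61} = \left(-181\right) \frac{1}{51} + 0 \left(- \frac{1}{61}\right) = - \frac{181}{51} + 0 = - \frac{181}{51}$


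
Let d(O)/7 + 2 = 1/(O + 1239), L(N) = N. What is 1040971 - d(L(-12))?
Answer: 1277288588/1227 ≈ 1.0410e+6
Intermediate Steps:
d(O) = -14 + 7/(1239 + O) (d(O) = -14 + 7/(O + 1239) = -14 + 7/(1239 + O))
1040971 - d(L(-12)) = 1040971 - 7*(-2477 - 2*(-12))/(1239 - 12) = 1040971 - 7*(-2477 + 24)/1227 = 1040971 - 7*(-2453)/1227 = 1040971 - 1*(-17171/1227) = 1040971 + 17171/1227 = 1277288588/1227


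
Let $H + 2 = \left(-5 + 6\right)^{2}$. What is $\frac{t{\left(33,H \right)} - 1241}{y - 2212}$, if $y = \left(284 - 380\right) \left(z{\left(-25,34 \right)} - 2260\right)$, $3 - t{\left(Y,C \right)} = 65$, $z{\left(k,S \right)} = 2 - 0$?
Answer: $- \frac{1303}{214556} \approx -0.006073$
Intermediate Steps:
$z{\left(k,S \right)} = 2$ ($z{\left(k,S \right)} = 2 + 0 = 2$)
$H = -1$ ($H = -2 + \left(-5 + 6\right)^{2} = -2 + 1^{2} = -2 + 1 = -1$)
$t{\left(Y,C \right)} = -62$ ($t{\left(Y,C \right)} = 3 - 65 = -62$)
$y = 216768$ ($y = \left(284 - 380\right) \left(2 - 2260\right) = \left(-96\right) \left(-2258\right) = 216768$)
$\frac{t{\left(33,H \right)} - 1241}{y - 2212} = \frac{-62 - 1241}{216768 - 2212} = - \frac{1303}{214556}$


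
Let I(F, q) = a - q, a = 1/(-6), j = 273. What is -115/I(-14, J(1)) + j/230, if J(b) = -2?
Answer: -155697/2530 ≈ -61.540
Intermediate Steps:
a = -⅙ ≈ -0.16667
I(F, q) = -⅙ - q
-115/I(-14, J(1)) + j/230 = -115/(-⅙ - 1*(-2)) + 273/230 = -115/(-⅙ + 2) + 273*(1/230) = -115/11/6 + 273/230 = -115*6/11 + 273/230 = -690/11 + 273/230 = -155697/2530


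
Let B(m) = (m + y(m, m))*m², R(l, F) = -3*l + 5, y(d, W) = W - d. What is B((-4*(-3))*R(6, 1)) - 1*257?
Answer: -3796673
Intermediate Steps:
R(l, F) = 5 - 3*l
B(m) = m³ (B(m) = (m + (m - m))*m² = (m + 0)*m² = m*m² = m³)
B((-4*(-3))*R(6, 1)) - 1*257 = ((-4*(-3))*(5 - 3*6))³ - 1*257 = (12*(5 - 18))³ - 257 = (12*(-13))³ - 257 = (-156)³ - 257 = -3796416 - 257 = -3796673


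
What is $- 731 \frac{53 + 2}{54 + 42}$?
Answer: $- \frac{40205}{96} \approx -418.8$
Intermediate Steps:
$- 731 \frac{53 + 2}{54 + 42} = - 731 \cdot \frac{55}{96} = - 731 \cdot 55 \cdot \frac{1}{96} = \left(-731\right) \frac{55}{96} = - \frac{40205}{96}$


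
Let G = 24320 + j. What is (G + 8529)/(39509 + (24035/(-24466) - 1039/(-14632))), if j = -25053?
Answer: 1395431423776/7071681421331 ≈ 0.19733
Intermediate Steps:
G = -733 (G = 24320 - 25053 = -733)
(G + 8529)/(39509 + (24035/(-24466) - 1039/(-14632))) = (-733 + 8529)/(39509 + (24035/(-24466) - 1039/(-14632))) = 7796/(39509 + (24035*(-1/24466) - 1039*(-1/14632))) = 7796/(39509 + (-24035/24466 + 1039/14632)) = 7796/(39509 - 163129973/178993256) = 7796/(7071681421331/178993256) = 7796*(178993256/7071681421331) = 1395431423776/7071681421331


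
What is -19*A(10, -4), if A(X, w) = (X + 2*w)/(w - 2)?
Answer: 19/3 ≈ 6.3333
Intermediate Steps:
A(X, w) = (X + 2*w)/(-2 + w)
-19*A(10, -4) = -19*(10 + 2*(-4))/(-2 - 4) = -19*(10 - 8)/(-6) = -(-19)*2/6 = -19*(-1/3) = 19/3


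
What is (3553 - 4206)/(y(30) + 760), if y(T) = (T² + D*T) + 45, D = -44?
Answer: -653/385 ≈ -1.6961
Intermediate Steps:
y(T) = 45 + T² - 44*T (y(T) = (T² - 44*T) + 45 = 45 + T² - 44*T)
(3553 - 4206)/(y(30) + 760) = (3553 - 4206)/((45 + 30² - 44*30) + 760) = -653/((45 + 900 - 1320) + 760) = -653/(-375 + 760) = -653/385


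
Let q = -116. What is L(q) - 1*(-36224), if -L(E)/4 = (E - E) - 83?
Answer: 36556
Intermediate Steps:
L(E) = 332 (L(E) = -4*((E - E) - 83) = -4*(0 - 83) = -4*(-83) = 332)
L(q) - 1*(-36224) = 332 - 1*(-36224) = 332 + 36224 = 36556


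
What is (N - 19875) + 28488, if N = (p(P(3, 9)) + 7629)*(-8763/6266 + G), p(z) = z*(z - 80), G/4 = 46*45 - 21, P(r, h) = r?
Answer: 189960917256/3133 ≈ 6.0632e+7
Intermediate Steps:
G = 8196 (G = 4*(46*45 - 21) = 4*(2070 - 21) = 4*2049 = 8196)
p(z) = z*(-80 + z)
N = 189933932727/3133 (N = (3*(-80 + 3) + 7629)*(-8763/6266 + 8196) = (3*(-77) + 7629)*(-8763*1/6266 + 8196) = (-231 + 7629)*(-8763/6266 + 8196) = 7398*(51347373/6266) = 189933932727/3133 ≈ 6.0624e+7)
(N - 19875) + 28488 = (189933932727/3133 - 19875) + 28488 = 189871664352/3133 + 28488 = 189960917256/3133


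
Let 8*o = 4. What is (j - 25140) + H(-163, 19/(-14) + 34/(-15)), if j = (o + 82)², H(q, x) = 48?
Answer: -73143/4 ≈ -18286.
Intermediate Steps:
o = ½ (o = (⅛)*4 = ½ ≈ 0.50000)
j = 27225/4 (j = (½ + 82)² = (165/2)² = 27225/4 ≈ 6806.3)
(j - 25140) + H(-163, 19/(-14) + 34/(-15)) = (27225/4 - 25140) + 48 = -73335/4 + 48 = -73143/4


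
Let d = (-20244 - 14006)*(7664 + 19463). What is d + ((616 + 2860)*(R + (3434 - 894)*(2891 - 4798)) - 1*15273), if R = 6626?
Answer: -17743062327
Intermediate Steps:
d = -929099750 (d = -34250*27127 = -929099750)
d + ((616 + 2860)*(R + (3434 - 894)*(2891 - 4798)) - 1*15273) = -929099750 + ((616 + 2860)*(6626 + (3434 - 894)*(2891 - 4798)) - 1*15273) = -929099750 + (3476*(6626 + 2540*(-1907)) - 15273) = -929099750 + (3476*(6626 - 4843780) - 15273) = -929099750 + (3476*(-4837154) - 15273) = -929099750 + (-16813947304 - 15273) = -929099750 - 16813962577 = -17743062327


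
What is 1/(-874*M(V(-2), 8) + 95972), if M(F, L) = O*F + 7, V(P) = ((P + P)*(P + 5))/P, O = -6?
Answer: 1/121318 ≈ 8.2428e-6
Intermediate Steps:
V(P) = 10 + 2*P (V(P) = ((2*P)*(5 + P))/P = (2*P*(5 + P))/P = 10 + 2*P)
M(F, L) = 7 - 6*F (M(F, L) = -6*F + 7 = 7 - 6*F)
1/(-874*M(V(-2), 8) + 95972) = 1/(-874*(7 - 6*(10 + 2*(-2))) + 95972) = 1/(-874*(7 - 6*(10 - 4)) + 95972) = 1/(-874*(7 - 6*6) + 95972) = 1/(-874*(7 - 36) + 95972) = 1/(-874*(-29) + 95972) = 1/(25346 + 95972) = 1/121318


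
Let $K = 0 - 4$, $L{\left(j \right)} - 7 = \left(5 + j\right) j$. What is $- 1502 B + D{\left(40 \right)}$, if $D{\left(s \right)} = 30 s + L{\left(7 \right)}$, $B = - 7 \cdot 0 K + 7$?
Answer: $-9223$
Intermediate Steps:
$L{\left(j \right)} = 7 + j \left(5 + j\right)$ ($L{\left(j \right)} = 7 + \left(5 + j\right) j = 7 + j \left(5 + j\right)$)
$K = -4$
$B = 7$ ($B = - 7 \cdot 0 \left(-4\right) + 7 = \left(-7\right) 0 + 7 = 0 + 7 = 7$)
$D{\left(s \right)} = 91 + 30 s$ ($D{\left(s \right)} = 30 s + \left(7 + 7^{2} + 5 \cdot 7\right) = 30 s + \left(7 + 49 + 35\right) = 30 s + 91 = 91 + 30 s$)
$- 1502 B + D{\left(40 \right)} = \left(-1502\right) 7 + \left(91 + 30 \cdot 40\right) = -10514 + \left(91 + 1200\right) = -10514 + 1291 = -9223$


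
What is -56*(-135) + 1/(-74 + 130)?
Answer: 423361/56 ≈ 7560.0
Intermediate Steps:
-56*(-135) + 1/(-74 + 130) = 7560 + 1/56 = 423361/56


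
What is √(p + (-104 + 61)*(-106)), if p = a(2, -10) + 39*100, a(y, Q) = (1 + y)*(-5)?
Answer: √8443 ≈ 91.886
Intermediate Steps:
a(y, Q) = -5 - 5*y
p = 3885 (p = (-5 - 5*2) + 39*100 = (-5 - 10) + 3900 = -15 + 3900 = 3885)
√(p + (-104 + 61)*(-106)) = √(3885 + (-104 + 61)*(-106)) = √(3885 - 43*(-106)) = √(3885 + 4558) = √8443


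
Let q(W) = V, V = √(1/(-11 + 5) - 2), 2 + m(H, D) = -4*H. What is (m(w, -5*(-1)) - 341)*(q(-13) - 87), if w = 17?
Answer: 35757 - 137*I*√78/2 ≈ 35757.0 - 604.98*I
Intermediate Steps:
m(H, D) = -2 - 4*H
V = I*√78/6 (V = √(1/(-6) - 2) = √(-⅙ - 2) = √(-13/6) = I*√78/6 ≈ 1.472*I)
q(W) = I*√78/6
(m(w, -5*(-1)) - 341)*(q(-13) - 87) = ((-2 - 4*17) - 341)*(I*√78/6 - 87) = ((-2 - 68) - 341)*(-87 + I*√78/6) = (-70 - 341)*(-87 + I*√78/6) = -411*(-87 + I*√78/6) = 35757 - 137*I*√78/2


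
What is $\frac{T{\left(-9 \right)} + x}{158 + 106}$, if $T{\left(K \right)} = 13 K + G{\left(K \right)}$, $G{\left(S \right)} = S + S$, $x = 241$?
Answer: $\frac{53}{132} \approx 0.40152$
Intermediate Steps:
$G{\left(S \right)} = 2 S$
$T{\left(K \right)} = 15 K$ ($T{\left(K \right)} = 13 K + 2 K = 15 K$)
$\frac{T{\left(-9 \right)} + x}{158 + 106} = \frac{15 \left(-9\right) + 241}{158 + 106} = \frac{-135 + 241}{264} = 106 \cdot \frac{1}{264} = \frac{53}{132}$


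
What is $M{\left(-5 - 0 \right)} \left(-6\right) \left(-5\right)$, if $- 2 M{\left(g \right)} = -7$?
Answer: $105$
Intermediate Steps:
$M{\left(g \right)} = \frac{7}{2}$ ($M{\left(g \right)} = \left(- \frac{1}{2}\right) \left(-7\right) = \frac{7}{2}$)
$M{\left(-5 - 0 \right)} \left(-6\right) \left(-5\right) = \frac{7}{2} \left(-6\right) \left(-5\right) = \left(-21\right) \left(-5\right) = 105$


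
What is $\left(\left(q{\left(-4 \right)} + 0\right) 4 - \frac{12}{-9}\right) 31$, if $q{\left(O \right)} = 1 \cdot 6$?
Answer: $\frac{2356}{3} \approx 785.33$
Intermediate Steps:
$q{\left(O \right)} = 6$
$\left(\left(q{\left(-4 \right)} + 0\right) 4 - \frac{12}{-9}\right) 31 = \left(\left(6 + 0\right) 4 - \frac{12}{-9}\right) 31 = \left(6 \cdot 4 - - \frac{4}{3}\right) 31 = \left(24 + \frac{4}{3}\right) 31 = \frac{76}{3} \cdot 31 = \frac{2356}{3}$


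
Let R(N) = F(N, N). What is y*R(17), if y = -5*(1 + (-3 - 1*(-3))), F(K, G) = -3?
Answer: 15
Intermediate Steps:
R(N) = -3
y = -5 (y = -5*(1 + (-3 + 3)) = -5*(1 + 0) = -5*1 = -5)
y*R(17) = -5*(-3) = 15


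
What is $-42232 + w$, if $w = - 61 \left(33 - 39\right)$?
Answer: $-41866$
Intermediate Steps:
$w = 366$ ($w = \left(-61\right) \left(-6\right) = 366$)
$-42232 + w = -42232 + 366 = -41866$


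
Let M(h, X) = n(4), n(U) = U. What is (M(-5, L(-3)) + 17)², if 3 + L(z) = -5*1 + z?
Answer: 441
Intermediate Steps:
L(z) = -8 + z (L(z) = -3 + (-5*1 + z) = -3 + (-5 + z) = -8 + z)
M(h, X) = 4
(M(-5, L(-3)) + 17)² = (4 + 17)² = 21² = 441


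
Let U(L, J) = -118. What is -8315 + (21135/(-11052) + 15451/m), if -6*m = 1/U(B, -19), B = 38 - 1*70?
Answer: 40269771167/3684 ≈ 1.0931e+7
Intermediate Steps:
B = -32 (B = 38 - 70 = -32)
m = 1/708 (m = -⅙/(-118) = -⅙*(-1/118) = 1/708 ≈ 0.0014124)
-8315 + (21135/(-11052) + 15451/m) = -8315 + (21135/(-11052) + 15451/(1/708)) = -8315 + (21135*(-1/11052) + 15451*708) = -8315 + (-7045/3684 + 10939308) = -8315 + 40300403627/3684 = 40269771167/3684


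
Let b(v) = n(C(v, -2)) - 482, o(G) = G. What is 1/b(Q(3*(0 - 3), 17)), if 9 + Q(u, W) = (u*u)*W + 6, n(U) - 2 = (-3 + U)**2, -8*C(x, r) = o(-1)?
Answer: -64/30191 ≈ -0.0021198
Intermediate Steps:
C(x, r) = 1/8 (C(x, r) = -1/8*(-1) = 1/8)
n(U) = 2 + (-3 + U)**2
Q(u, W) = -3 + W*u**2 (Q(u, W) = -9 + ((u*u)*W + 6) = -9 + (u**2*W + 6) = -9 + (W*u**2 + 6) = -9 + (6 + W*u**2) = -3 + W*u**2)
b(v) = -30191/64 (b(v) = (2 + (-3 + 1/8)**2) - 482 = (2 + (-23/8)**2) - 482 = (2 + 529/64) - 482 = 657/64 - 482 = -30191/64)
1/b(Q(3*(0 - 3), 17)) = 1/(-30191/64) = -64/30191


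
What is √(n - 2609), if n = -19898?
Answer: I*√22507 ≈ 150.02*I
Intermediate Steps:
√(n - 2609) = √(-19898 - 2609) = √(-22507) = I*√22507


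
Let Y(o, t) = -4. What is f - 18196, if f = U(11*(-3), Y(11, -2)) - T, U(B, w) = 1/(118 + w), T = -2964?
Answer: -1736447/114 ≈ -15232.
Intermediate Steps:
f = 337897/114 (f = 1/(118 - 4) - 1*(-2964) = 1/114 + 2964 = 337897/114 ≈ 2964.0)
f - 18196 = 337897/114 - 18196 = -1736447/114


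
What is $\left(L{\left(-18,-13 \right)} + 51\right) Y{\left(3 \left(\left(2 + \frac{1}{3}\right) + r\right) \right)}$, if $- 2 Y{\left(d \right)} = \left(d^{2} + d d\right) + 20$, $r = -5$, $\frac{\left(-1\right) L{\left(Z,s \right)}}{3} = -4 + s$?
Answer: $-7548$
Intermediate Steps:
$L{\left(Z,s \right)} = 12 - 3 s$ ($L{\left(Z,s \right)} = - 3 \left(-4 + s\right) = 12 - 3 s$)
$Y{\left(d \right)} = -10 - d^{2}$ ($Y{\left(d \right)} = - \frac{\left(d^{2} + d d\right) + 20}{2} = - \frac{\left(d^{2} + d^{2}\right) + 20}{2} = - \frac{2 d^{2} + 20}{2} = - \frac{20 + 2 d^{2}}{2} = -10 - d^{2}$)
$\left(L{\left(-18,-13 \right)} + 51\right) Y{\left(3 \left(\left(2 + \frac{1}{3}\right) + r\right) \right)} = \left(\left(12 - -39\right) + 51\right) \left(-10 - \left(3 \left(\left(2 + \frac{1}{3}\right) - 5\right)\right)^{2}\right) = \left(\left(12 + 39\right) + 51\right) \left(-10 - \left(3 \left(\left(2 + \frac{1}{3}\right) - 5\right)\right)^{2}\right) = \left(51 + 51\right) \left(-10 - \left(3 \left(\frac{7}{3} - 5\right)\right)^{2}\right) = 102 \left(-10 - \left(3 \left(- \frac{8}{3}\right)\right)^{2}\right) = 102 \left(-10 - \left(-8\right)^{2}\right) = 102 \left(-10 - 64\right) = 102 \left(-74\right) = -7548$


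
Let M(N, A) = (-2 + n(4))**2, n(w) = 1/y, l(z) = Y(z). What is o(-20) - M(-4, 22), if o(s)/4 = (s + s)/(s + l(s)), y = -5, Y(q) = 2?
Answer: 911/225 ≈ 4.0489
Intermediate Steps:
l(z) = 2
n(w) = -1/5 (n(w) = 1/(-5) = -1/5)
M(N, A) = 121/25 (M(N, A) = (-2 - 1/5)**2 = (-11/5)**2 = 121/25)
o(s) = 8*s/(2 + s) (o(s) = 4*((s + s)/(s + 2)) = 4*((2*s)/(2 + s)) = 4*(2*s/(2 + s)) = 8*s/(2 + s))
o(-20) - M(-4, 22) = 8*(-20)/(2 - 20) - 1*121/25 = 8*(-20)/(-18) - 121/25 = 8*(-20)*(-1/18) - 121/25 = 80/9 - 121/25 = 911/225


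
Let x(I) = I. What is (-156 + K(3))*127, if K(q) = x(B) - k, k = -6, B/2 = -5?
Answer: -20320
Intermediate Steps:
B = -10 (B = 2*(-5) = -10)
K(q) = -4 (K(q) = -10 - 1*(-6) = -10 + 6 = -4)
(-156 + K(3))*127 = (-156 - 4)*127 = -160*127 = -20320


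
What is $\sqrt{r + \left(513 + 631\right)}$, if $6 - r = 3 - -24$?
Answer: $\sqrt{1123} \approx 33.511$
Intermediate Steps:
$r = -21$ ($r = 6 - \left(3 - -24\right) = 6 - \left(3 + 24\right) = 6 - 27 = -21$)
$\sqrt{r + \left(513 + 631\right)} = \sqrt{-21 + \left(513 + 631\right)} = \sqrt{-21 + 1144} = \sqrt{1123}$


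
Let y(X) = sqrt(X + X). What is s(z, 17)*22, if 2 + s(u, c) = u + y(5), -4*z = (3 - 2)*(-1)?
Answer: -77/2 + 22*sqrt(10) ≈ 31.070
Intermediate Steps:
y(X) = sqrt(2)*sqrt(X) (y(X) = sqrt(2*X) = sqrt(2)*sqrt(X))
z = 1/4 (z = -(3 - 2)*(-1)/4 = -(-1)/4 = -1/4*(-1) = 1/4 ≈ 0.25000)
s(u, c) = -2 + u + sqrt(10) (s(u, c) = -2 + (u + sqrt(2)*sqrt(5)) = -2 + (u + sqrt(10)) = -2 + u + sqrt(10))
s(z, 17)*22 = (-2 + 1/4 + sqrt(10))*22 = (-7/4 + sqrt(10))*22 = -77/2 + 22*sqrt(10)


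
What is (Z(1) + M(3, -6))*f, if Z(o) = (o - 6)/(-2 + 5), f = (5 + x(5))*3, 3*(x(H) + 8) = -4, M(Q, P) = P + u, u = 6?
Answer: 65/3 ≈ 21.667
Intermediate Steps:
M(Q, P) = 6 + P (M(Q, P) = P + 6 = 6 + P)
x(H) = -28/3 (x(H) = -8 + (1/3)*(-4) = -8 - 4/3 = -28/3)
f = -13 (f = (5 - 28/3)*3 = -13/3*3 = -13)
Z(o) = -2 + o/3 (Z(o) = (-6 + o)/3 = (-6 + o)*(1/3) = -2 + o/3)
(Z(1) + M(3, -6))*f = ((-2 + (1/3)*1) + (6 - 6))*(-13) = ((-2 + 1/3) + 0)*(-13) = (-5/3 + 0)*(-13) = -5/3*(-13) = 65/3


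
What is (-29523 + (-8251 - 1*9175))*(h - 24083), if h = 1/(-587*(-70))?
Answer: 6637049135583/5870 ≈ 1.1307e+9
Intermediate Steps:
h = 1/41090 ≈ 2.4337e-5
(-29523 + (-8251 - 1*9175))*(h - 24083) = (-29523 + (-8251 - 1*9175))*(1/41090 - 24083) = (-29523 + (-8251 - 9175))*(-989570469/41090) = (-29523 - 17426)*(-989570469/41090) = -46949*(-989570469/41090) = 6637049135583/5870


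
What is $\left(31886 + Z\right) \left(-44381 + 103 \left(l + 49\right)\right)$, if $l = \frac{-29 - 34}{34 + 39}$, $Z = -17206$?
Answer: $- \frac{42247146280}{73} \approx -5.7873 \cdot 10^{8}$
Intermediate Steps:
$l = - \frac{63}{73} \approx -0.86301$
$\left(31886 + Z\right) \left(-44381 + 103 \left(l + 49\right)\right) = \left(31886 - 17206\right) \left(-44381 + 103 \left(- \frac{63}{73} + 49\right)\right) = 14680 \left(-44381 + 103 \cdot \frac{3514}{73}\right) = 14680 \left(-44381 + \frac{361942}{73}\right) = 14680 \left(- \frac{2877871}{73}\right) = - \frac{42247146280}{73}$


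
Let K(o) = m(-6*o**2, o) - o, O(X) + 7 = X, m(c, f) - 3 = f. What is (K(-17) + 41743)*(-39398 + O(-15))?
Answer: -1645627320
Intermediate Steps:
m(c, f) = 3 + f
O(X) = -7 + X
K(o) = 3 (K(o) = (3 + o) - o = 3)
(K(-17) + 41743)*(-39398 + O(-15)) = (3 + 41743)*(-39398 + (-7 - 15)) = 41746*(-39398 - 22) = 41746*(-39420) = -1645627320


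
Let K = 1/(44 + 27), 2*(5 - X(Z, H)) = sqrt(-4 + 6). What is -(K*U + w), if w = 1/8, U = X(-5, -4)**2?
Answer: -275/568 + 5*sqrt(2)/71 ≈ -0.38456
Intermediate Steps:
X(Z, H) = 5 - sqrt(2)/2 (X(Z, H) = 5 - sqrt(-4 + 6)/2 = 5 - sqrt(2)/2)
K = 1/71 ≈ 0.014085
U = (5 - sqrt(2)/2)**2 ≈ 18.429
w = 1/8 ≈ 0.12500
-(K*U + w) = -(((10 - sqrt(2))**2/4)/71 + 1/8) = -((10 - sqrt(2))**2/284 + 1/8) = -(1/8 + (10 - sqrt(2))**2/284) = -1/8 - (10 - sqrt(2))**2/284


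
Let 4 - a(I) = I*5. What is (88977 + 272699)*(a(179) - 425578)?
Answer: -154243602044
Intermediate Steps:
a(I) = 4 - 5*I (a(I) = 4 - I*5 = 4 - 5*I)
(88977 + 272699)*(a(179) - 425578) = (88977 + 272699)*((4 - 5*179) - 425578) = 361676*((4 - 895) - 425578) = 361676*(-891 - 425578) = 361676*(-426469) = -154243602044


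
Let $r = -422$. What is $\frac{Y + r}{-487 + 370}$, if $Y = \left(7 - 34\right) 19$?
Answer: $\frac{935}{117} \approx 7.9915$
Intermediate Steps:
$Y = -513$ ($Y = \left(-27\right) 19 = -513$)
$\frac{Y + r}{-487 + 370} = \frac{-513 - 422}{-487 + 370} = - \frac{935}{-117} = \left(-935\right) \left(- \frac{1}{117}\right) = \frac{935}{117}$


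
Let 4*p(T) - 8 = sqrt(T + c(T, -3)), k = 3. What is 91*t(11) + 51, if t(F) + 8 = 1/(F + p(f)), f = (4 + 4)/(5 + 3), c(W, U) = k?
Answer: -18097/27 ≈ -670.26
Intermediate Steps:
c(W, U) = 3
f = 1 (f = 8/8 = 8*(1/8) = 1)
p(T) = 2 + sqrt(3 + T)/4 (p(T) = 2 + sqrt(T + 3)/4 = 2 + sqrt(3 + T)/4)
t(F) = -8 + 1/(5/2 + F) (t(F) = -8 + 1/(F + (2 + sqrt(3 + 1)/4)) = -8 + 1/(F + (2 + sqrt(4)/4)) = -8 + 1/(F + (2 + (1/4)*2)) = -8 + 1/(F + (2 + 1/2)) = -8 + 1/(F + 5/2) = -8 + 1/(5/2 + F))
91*t(11) + 51 = 91*(2*(-19 - 8*11)/(5 + 2*11)) + 51 = 91*(2*(-19 - 88)/(5 + 22)) + 51 = 91*(2*(-107)/27) + 51 = 91*(2*(1/27)*(-107)) + 51 = 91*(-214/27) + 51 = -19474/27 + 51 = -18097/27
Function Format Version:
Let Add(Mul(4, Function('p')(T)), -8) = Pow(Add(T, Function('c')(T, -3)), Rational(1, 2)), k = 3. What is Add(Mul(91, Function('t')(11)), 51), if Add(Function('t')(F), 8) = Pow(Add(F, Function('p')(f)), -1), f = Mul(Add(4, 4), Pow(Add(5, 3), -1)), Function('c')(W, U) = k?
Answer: Rational(-18097, 27) ≈ -670.26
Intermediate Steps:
Function('c')(W, U) = 3
f = 1 (f = Mul(8, Pow(8, -1)) = Mul(8, Rational(1, 8)) = 1)
Function('p')(T) = Add(2, Mul(Rational(1, 4), Pow(Add(3, T), Rational(1, 2)))) (Function('p')(T) = Add(2, Mul(Rational(1, 4), Pow(Add(T, 3), Rational(1, 2)))) = Add(2, Mul(Rational(1, 4), Pow(Add(3, T), Rational(1, 2)))))
Function('t')(F) = Add(-8, Pow(Add(Rational(5, 2), F), -1)) (Function('t')(F) = Add(-8, Pow(Add(F, Add(2, Mul(Rational(1, 4), Pow(Add(3, 1), Rational(1, 2))))), -1)) = Add(-8, Pow(Add(F, Add(2, Mul(Rational(1, 4), Pow(4, Rational(1, 2))))), -1)) = Add(-8, Pow(Add(F, Add(2, Mul(Rational(1, 4), 2))), -1)) = Add(-8, Pow(Add(F, Add(2, Rational(1, 2))), -1)) = Add(-8, Pow(Add(F, Rational(5, 2)), -1)) = Add(-8, Pow(Add(Rational(5, 2), F), -1)))
Add(Mul(91, Function('t')(11)), 51) = Add(Mul(91, Mul(2, Pow(Add(5, Mul(2, 11)), -1), Add(-19, Mul(-8, 11)))), 51) = Add(Mul(91, Mul(2, Pow(Add(5, 22), -1), Add(-19, -88))), 51) = Add(Mul(91, Mul(2, Pow(27, -1), -107)), 51) = Add(Mul(91, Mul(2, Rational(1, 27), -107)), 51) = Add(Mul(91, Rational(-214, 27)), 51) = Add(Rational(-19474, 27), 51) = Rational(-18097, 27)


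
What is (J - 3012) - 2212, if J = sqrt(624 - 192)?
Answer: -5224 + 12*sqrt(3) ≈ -5203.2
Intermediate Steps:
J = 12*sqrt(3) (J = sqrt(432) = 12*sqrt(3) ≈ 20.785)
(J - 3012) - 2212 = (12*sqrt(3) - 3012) - 2212 = (-3012 + 12*sqrt(3)) - 2212 = -5224 + 12*sqrt(3)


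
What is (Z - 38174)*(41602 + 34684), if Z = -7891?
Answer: -3514114590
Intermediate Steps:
(Z - 38174)*(41602 + 34684) = (-7891 - 38174)*(41602 + 34684) = -46065*76286 = -3514114590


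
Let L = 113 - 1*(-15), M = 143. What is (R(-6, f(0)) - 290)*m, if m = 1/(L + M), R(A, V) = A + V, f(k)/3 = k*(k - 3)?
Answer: -296/271 ≈ -1.0923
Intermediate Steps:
f(k) = 3*k*(-3 + k) (f(k) = 3*(k*(k - 3)) = 3*(k*(-3 + k)) = 3*k*(-3 + k))
L = 128 (L = 113 + 15 = 128)
m = 1/271 (m = 1/(128 + 143) = 1/271 ≈ 0.0036900)
(R(-6, f(0)) - 290)*m = ((-6 + 3*0*(-3 + 0)) - 290)*(1/271) = ((-6 + 3*0*(-3)) - 290)*(1/271) = ((-6 + 0) - 290)*(1/271) = (-6 - 290)*(1/271) = -296*1/271 = -296/271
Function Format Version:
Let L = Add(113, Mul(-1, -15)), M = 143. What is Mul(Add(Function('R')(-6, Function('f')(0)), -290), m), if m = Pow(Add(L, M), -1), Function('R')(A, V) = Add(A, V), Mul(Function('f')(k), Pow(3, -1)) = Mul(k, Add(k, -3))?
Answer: Rational(-296, 271) ≈ -1.0923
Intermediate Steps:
Function('f')(k) = Mul(3, k, Add(-3, k)) (Function('f')(k) = Mul(3, Mul(k, Add(k, -3))) = Mul(3, Mul(k, Add(-3, k))) = Mul(3, k, Add(-3, k)))
L = 128 (L = Add(113, 15) = 128)
m = Rational(1, 271) (m = Pow(Add(128, 143), -1) = Pow(271, -1) = Rational(1, 271) ≈ 0.0036900)
Mul(Add(Function('R')(-6, Function('f')(0)), -290), m) = Mul(Add(Add(-6, Mul(3, 0, Add(-3, 0))), -290), Rational(1, 271)) = Mul(Add(Add(-6, Mul(3, 0, -3)), -290), Rational(1, 271)) = Mul(Add(Add(-6, 0), -290), Rational(1, 271)) = Mul(Add(-6, -290), Rational(1, 271)) = Mul(-296, Rational(1, 271)) = Rational(-296, 271)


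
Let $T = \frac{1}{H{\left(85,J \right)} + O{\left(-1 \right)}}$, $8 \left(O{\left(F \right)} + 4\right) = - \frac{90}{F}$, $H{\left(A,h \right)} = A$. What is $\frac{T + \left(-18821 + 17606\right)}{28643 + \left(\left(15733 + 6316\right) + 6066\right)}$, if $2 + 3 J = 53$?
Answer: $- \frac{34487}{1611054} \approx -0.021406$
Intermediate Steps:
$J = 17$ ($J = - \frac{2}{3} + \frac{1}{3} \cdot 53 = - \frac{2}{3} + \frac{53}{3} = 17$)
$O{\left(F \right)} = -4 - \frac{45}{4 F}$ ($O{\left(F \right)} = -4 + \frac{\left(-90\right) \frac{1}{F}}{8} = -4 - \frac{45}{4 F}$)
$T = \frac{4}{369}$ ($T = \frac{1}{85 - \left(4 + \frac{45}{4 \left(-1\right)}\right)} = \frac{1}{85 - - \frac{29}{4}} = \frac{1}{85 + \left(-4 + \frac{45}{4}\right)} = \frac{1}{85 + \frac{29}{4}} = \frac{1}{\frac{369}{4}} = \frac{4}{369} \approx 0.01084$)
$\frac{T + \left(-18821 + 17606\right)}{28643 + \left(\left(15733 + 6316\right) + 6066\right)} = \frac{\frac{4}{369} + \left(-18821 + 17606\right)}{28643 + \left(\left(15733 + 6316\right) + 6066\right)} = \frac{\frac{4}{369} - 1215}{28643 + \left(22049 + 6066\right)} = - \frac{448331}{369 \left(28643 + 28115\right)} = - \frac{448331}{369 \cdot 56758} = \left(- \frac{448331}{369}\right) \frac{1}{56758} = - \frac{34487}{1611054}$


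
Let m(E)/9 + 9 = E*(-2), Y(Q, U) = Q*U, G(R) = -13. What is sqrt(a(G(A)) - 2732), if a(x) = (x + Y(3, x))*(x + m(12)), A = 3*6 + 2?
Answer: 2*sqrt(3347) ≈ 115.71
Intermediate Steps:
A = 20 (A = 18 + 2 = 20)
m(E) = -81 - 18*E (m(E) = -81 + 9*(E*(-2)) = -81 + 9*(-2*E) = -81 - 18*E)
a(x) = 4*x*(-297 + x) (a(x) = (x + 3*x)*(x + (-81 - 18*12)) = (4*x)*(x + (-81 - 216)) = (4*x)*(x - 297) = (4*x)*(-297 + x) = 4*x*(-297 + x))
sqrt(a(G(A)) - 2732) = sqrt(4*(-13)*(-297 - 13) - 2732) = sqrt(4*(-13)*(-310) - 2732) = sqrt(16120 - 2732) = sqrt(13388) = 2*sqrt(3347)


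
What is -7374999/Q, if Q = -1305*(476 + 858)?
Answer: 2458333/580290 ≈ 4.2364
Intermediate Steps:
Q = -1740870 (Q = -1305*1334 = -1740870)
-7374999/Q = -7374999/(-1740870) = -7374999*(-1/1740870) = 2458333/580290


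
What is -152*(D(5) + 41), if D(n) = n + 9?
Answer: -8360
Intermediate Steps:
D(n) = 9 + n
-152*(D(5) + 41) = -152*((9 + 5) + 41) = -152*(14 + 41) = -152*55 = -8360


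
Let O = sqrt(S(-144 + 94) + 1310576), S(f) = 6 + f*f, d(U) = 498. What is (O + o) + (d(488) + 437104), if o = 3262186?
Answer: 3699788 + 3*sqrt(145898) ≈ 3.7009e+6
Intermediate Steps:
S(f) = 6 + f**2
O = 3*sqrt(145898) (O = sqrt((6 + (-144 + 94)**2) + 1310576) = sqrt((6 + (-50)**2) + 1310576) = sqrt((6 + 2500) + 1310576) = sqrt(2506 + 1310576) = sqrt(1313082) = 3*sqrt(145898) ≈ 1145.9)
(O + o) + (d(488) + 437104) = (3*sqrt(145898) + 3262186) + (498 + 437104) = (3262186 + 3*sqrt(145898)) + 437602 = 3699788 + 3*sqrt(145898)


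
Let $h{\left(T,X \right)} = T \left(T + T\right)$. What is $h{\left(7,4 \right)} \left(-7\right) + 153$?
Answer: $-533$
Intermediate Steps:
$h{\left(T,X \right)} = 2 T^{2}$ ($h{\left(T,X \right)} = T 2 T = 2 T^{2}$)
$h{\left(7,4 \right)} \left(-7\right) + 153 = 2 \cdot 7^{2} \left(-7\right) + 153 = 2 \cdot 49 \left(-7\right) + 153 = 98 \left(-7\right) + 153 = -686 + 153 = -533$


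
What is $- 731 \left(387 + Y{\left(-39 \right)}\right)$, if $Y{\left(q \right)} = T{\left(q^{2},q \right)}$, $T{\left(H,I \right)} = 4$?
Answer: $-285821$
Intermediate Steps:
$Y{\left(q \right)} = 4$
$- 731 \left(387 + Y{\left(-39 \right)}\right) = - 731 \left(387 + 4\right) = \left(-731\right) 391 = -285821$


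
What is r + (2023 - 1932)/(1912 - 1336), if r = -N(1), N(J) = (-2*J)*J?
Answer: 1243/576 ≈ 2.1580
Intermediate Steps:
N(J) = -2*J²
r = 2 (r = -(-2)*1² = -(-2) = -1*(-2) = 2)
r + (2023 - 1932)/(1912 - 1336) = 2 + (2023 - 1932)/(1912 - 1336) = 2 + 91/576 = 1243/576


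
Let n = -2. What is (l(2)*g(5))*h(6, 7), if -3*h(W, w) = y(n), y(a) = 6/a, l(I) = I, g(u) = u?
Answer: 10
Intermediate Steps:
h(W, w) = 1 (h(W, w) = -2/(-2) = -2*(-1)/2 = -⅓*(-3) = 1)
(l(2)*g(5))*h(6, 7) = (2*5)*1 = 10*1 = 10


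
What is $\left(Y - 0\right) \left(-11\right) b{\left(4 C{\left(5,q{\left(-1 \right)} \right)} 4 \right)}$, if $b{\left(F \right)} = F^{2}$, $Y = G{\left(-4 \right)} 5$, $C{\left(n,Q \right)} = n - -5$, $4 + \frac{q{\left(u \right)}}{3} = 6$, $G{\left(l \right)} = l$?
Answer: $5632000$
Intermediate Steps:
$q{\left(u \right)} = 6$ ($q{\left(u \right)} = -12 + 3 \cdot 6 = -12 + 18 = 6$)
$C{\left(n,Q \right)} = 5 + n$ ($C{\left(n,Q \right)} = n + 5 = 5 + n$)
$Y = -20$ ($Y = \left(-4\right) 5 = -20$)
$\left(Y - 0\right) \left(-11\right) b{\left(4 C{\left(5,q{\left(-1 \right)} \right)} 4 \right)} = \left(-20 - 0\right) \left(-11\right) \left(4 \left(5 + 5\right) 4\right)^{2} = \left(-20 + 0\right) \left(-11\right) \left(4 \cdot 10 \cdot 4\right)^{2} = \left(-20\right) \left(-11\right) \left(40 \cdot 4\right)^{2} = 220 \cdot 160^{2} = 220 \cdot 25600 = 5632000$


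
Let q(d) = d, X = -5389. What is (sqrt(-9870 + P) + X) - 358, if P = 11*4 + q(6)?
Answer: -5747 + 2*I*sqrt(2455) ≈ -5747.0 + 99.096*I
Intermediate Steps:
P = 50 (P = 11*4 + 6 = 44 + 6 = 50)
(sqrt(-9870 + P) + X) - 358 = (sqrt(-9870 + 50) - 5389) - 358 = (sqrt(-9820) - 5389) - 358 = (2*I*sqrt(2455) - 5389) - 358 = (-5389 + 2*I*sqrt(2455)) - 358 = -5747 + 2*I*sqrt(2455)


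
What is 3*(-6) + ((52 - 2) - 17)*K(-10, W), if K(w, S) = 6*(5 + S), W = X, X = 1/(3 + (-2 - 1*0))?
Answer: 1170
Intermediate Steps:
X = 1 (X = 1/(3 + (-2 + 0)) = 1/(3 - 2) = 1/1 = 1)
W = 1
K(w, S) = 30 + 6*S
3*(-6) + ((52 - 2) - 17)*K(-10, W) = 3*(-6) + ((52 - 2) - 17)*(30 + 6*1) = -18 + (50 - 17)*(30 + 6) = -18 + 33*36 = -18 + 1188 = 1170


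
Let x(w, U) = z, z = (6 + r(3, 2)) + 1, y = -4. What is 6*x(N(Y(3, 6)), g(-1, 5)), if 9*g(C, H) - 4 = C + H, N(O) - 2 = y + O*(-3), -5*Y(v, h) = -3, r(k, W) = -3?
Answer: 24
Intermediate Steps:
Y(v, h) = 3/5 (Y(v, h) = -1/5*(-3) = 3/5)
N(O) = -2 - 3*O (N(O) = 2 + (-4 + O*(-3)) = 2 + (-4 - 3*O) = -2 - 3*O)
g(C, H) = 4/9 + C/9 + H/9 (g(C, H) = 4/9 + (C + H)/9 = 4/9 + (C/9 + H/9) = 4/9 + C/9 + H/9)
z = 4 (z = (6 - 3) + 1 = 3 + 1 = 4)
x(w, U) = 4
6*x(N(Y(3, 6)), g(-1, 5)) = 6*4 = 24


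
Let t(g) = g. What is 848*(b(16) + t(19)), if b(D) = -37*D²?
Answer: -8016144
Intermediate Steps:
848*(b(16) + t(19)) = 848*(-37*16² + 19) = 848*(-37*256 + 19) = 848*(-9472 + 19) = 848*(-9453) = -8016144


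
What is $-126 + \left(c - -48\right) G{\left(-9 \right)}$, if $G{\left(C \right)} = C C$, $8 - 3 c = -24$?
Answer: $4626$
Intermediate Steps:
$c = \frac{32}{3}$ ($c = \frac{8}{3} - -8 = \frac{8}{3} + 8 = \frac{32}{3} \approx 10.667$)
$G{\left(C \right)} = C^{2}$
$-126 + \left(c - -48\right) G{\left(-9 \right)} = -126 + \left(\frac{32}{3} - -48\right) \left(-9\right)^{2} = -126 + \left(\frac{32}{3} + 48\right) 81 = -126 + \frac{176}{3} \cdot 81 = -126 + 4752 = 4626$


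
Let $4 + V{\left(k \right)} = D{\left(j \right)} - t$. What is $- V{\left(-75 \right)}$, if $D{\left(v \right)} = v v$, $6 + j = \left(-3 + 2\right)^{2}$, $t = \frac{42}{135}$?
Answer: $- \frac{931}{45} \approx -20.689$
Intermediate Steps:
$t = \frac{14}{45}$ ($t = 42 \cdot \frac{1}{135} = \frac{14}{45} \approx 0.31111$)
$j = -5$ ($j = -6 + \left(-3 + 2\right)^{2} = -6 + \left(-1\right)^{2} = -6 + 1 = -5$)
$D{\left(v \right)} = v^{2}$
$V{\left(k \right)} = \frac{931}{45}$ ($V{\left(k \right)} = -4 + \left(\left(-5\right)^{2} - \frac{14}{45}\right) = -4 + \left(25 - \frac{14}{45}\right) = -4 + \frac{1111}{45} = \frac{931}{45}$)
$- V{\left(-75 \right)} = \left(-1\right) \frac{931}{45} = - \frac{931}{45}$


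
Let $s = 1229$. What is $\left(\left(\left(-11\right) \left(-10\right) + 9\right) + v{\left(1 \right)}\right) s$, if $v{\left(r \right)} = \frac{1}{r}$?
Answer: $147480$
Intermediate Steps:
$\left(\left(\left(-11\right) \left(-10\right) + 9\right) + v{\left(1 \right)}\right) s = \left(\left(\left(-11\right) \left(-10\right) + 9\right) + 1^{-1}\right) 1229 = \left(\left(110 + 9\right) + 1\right) 1229 = \left(119 + 1\right) 1229 = 120 \cdot 1229 = 147480$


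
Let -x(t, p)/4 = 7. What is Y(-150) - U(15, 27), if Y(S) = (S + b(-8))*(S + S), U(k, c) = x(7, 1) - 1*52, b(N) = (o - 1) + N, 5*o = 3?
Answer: 47600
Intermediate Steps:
o = ⅗ (o = (⅕)*3 = ⅗ ≈ 0.60000)
x(t, p) = -28 (x(t, p) = -4*7 = -28)
b(N) = -⅖ + N (b(N) = (⅗ - 1) + N = -⅖ + N)
U(k, c) = -80 (U(k, c) = -28 - 1*52 = -28 - 52 = -80)
Y(S) = 2*S*(-42/5 + S) (Y(S) = (S + (-⅖ - 8))*(S + S) = (S - 42/5)*(2*S) = (-42/5 + S)*(2*S) = 2*S*(-42/5 + S))
Y(-150) - U(15, 27) = (⅖)*(-150)*(-42 + 5*(-150)) - 1*(-80) = (⅖)*(-150)*(-42 - 750) + 80 = (⅖)*(-150)*(-792) + 80 = 47520 + 80 = 47600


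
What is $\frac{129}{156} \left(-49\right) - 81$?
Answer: $- \frac{6319}{52} \approx -121.52$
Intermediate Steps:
$\frac{129}{156} \left(-49\right) - 81 = 129 \cdot \frac{1}{156} \left(-49\right) - 81 = \frac{43}{52} \left(-49\right) - 81 = - \frac{2107}{52} - 81 = - \frac{6319}{52}$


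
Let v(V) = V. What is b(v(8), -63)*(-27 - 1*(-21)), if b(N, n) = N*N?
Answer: -384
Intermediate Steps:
b(N, n) = N**2
b(v(8), -63)*(-27 - 1*(-21)) = 8**2*(-27 - 1*(-21)) = 64*(-27 + 21) = 64*(-6) = -384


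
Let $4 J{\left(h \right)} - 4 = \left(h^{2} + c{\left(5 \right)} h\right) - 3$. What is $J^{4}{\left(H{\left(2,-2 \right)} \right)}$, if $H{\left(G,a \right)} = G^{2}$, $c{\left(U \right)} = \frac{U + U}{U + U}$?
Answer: $\frac{194481}{256} \approx 759.69$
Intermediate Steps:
$c{\left(U \right)} = 1$ ($c{\left(U \right)} = \frac{2 U}{2 U} = 2 U \frac{1}{2 U} = 1$)
$J{\left(h \right)} = \frac{1}{4} + \frac{h}{4} + \frac{h^{2}}{4}$ ($J{\left(h \right)} = 1 + \frac{\left(h^{2} + 1 h\right) - 3}{4} = 1 + \frac{\left(h^{2} + h\right) - 3}{4} = 1 + \frac{\left(h + h^{2}\right) - 3}{4} = 1 + \frac{-3 + h + h^{2}}{4} = 1 + \left(- \frac{3}{4} + \frac{h}{4} + \frac{h^{2}}{4}\right) = \frac{1}{4} + \frac{h}{4} + \frac{h^{2}}{4}$)
$J^{4}{\left(H{\left(2,-2 \right)} \right)} = \left(\frac{1}{4} + \frac{2^{2}}{4} + \frac{\left(2^{2}\right)^{2}}{4}\right)^{4} = \left(\frac{1}{4} + \frac{1}{4} \cdot 4 + \frac{4^{2}}{4}\right)^{4} = \left(\frac{1}{4} + 1 + \frac{1}{4} \cdot 16\right)^{4} = \left(\frac{1}{4} + 1 + 4\right)^{4} = \left(\frac{21}{4}\right)^{4} = \frac{194481}{256}$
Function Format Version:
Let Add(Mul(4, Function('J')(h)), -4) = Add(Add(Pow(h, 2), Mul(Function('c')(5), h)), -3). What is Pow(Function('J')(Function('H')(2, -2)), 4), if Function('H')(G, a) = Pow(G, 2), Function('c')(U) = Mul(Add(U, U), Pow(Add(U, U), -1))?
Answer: Rational(194481, 256) ≈ 759.69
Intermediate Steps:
Function('c')(U) = 1 (Function('c')(U) = Mul(Mul(2, U), Pow(Mul(2, U), -1)) = Mul(Mul(2, U), Mul(Rational(1, 2), Pow(U, -1))) = 1)
Function('J')(h) = Add(Rational(1, 4), Mul(Rational(1, 4), h), Mul(Rational(1, 4), Pow(h, 2))) (Function('J')(h) = Add(1, Mul(Rational(1, 4), Add(Add(Pow(h, 2), Mul(1, h)), -3))) = Add(1, Mul(Rational(1, 4), Add(Add(Pow(h, 2), h), -3))) = Add(1, Mul(Rational(1, 4), Add(Add(h, Pow(h, 2)), -3))) = Add(1, Mul(Rational(1, 4), Add(-3, h, Pow(h, 2)))) = Add(1, Add(Rational(-3, 4), Mul(Rational(1, 4), h), Mul(Rational(1, 4), Pow(h, 2)))) = Add(Rational(1, 4), Mul(Rational(1, 4), h), Mul(Rational(1, 4), Pow(h, 2))))
Pow(Function('J')(Function('H')(2, -2)), 4) = Pow(Add(Rational(1, 4), Mul(Rational(1, 4), Pow(2, 2)), Mul(Rational(1, 4), Pow(Pow(2, 2), 2))), 4) = Pow(Add(Rational(1, 4), Mul(Rational(1, 4), 4), Mul(Rational(1, 4), Pow(4, 2))), 4) = Pow(Add(Rational(1, 4), 1, Mul(Rational(1, 4), 16)), 4) = Pow(Add(Rational(1, 4), 1, 4), 4) = Pow(Rational(21, 4), 4) = Rational(194481, 256)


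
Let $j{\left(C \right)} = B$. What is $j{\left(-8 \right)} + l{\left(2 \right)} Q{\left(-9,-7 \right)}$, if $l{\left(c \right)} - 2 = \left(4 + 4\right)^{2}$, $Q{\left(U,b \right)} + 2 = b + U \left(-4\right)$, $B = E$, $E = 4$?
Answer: $1786$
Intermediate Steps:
$B = 4$
$j{\left(C \right)} = 4$
$Q{\left(U,b \right)} = -2 + b - 4 U$ ($Q{\left(U,b \right)} = -2 + \left(b + U \left(-4\right)\right) = -2 - \left(- b + 4 U\right) = -2 + b - 4 U$)
$l{\left(c \right)} = 66$ ($l{\left(c \right)} = 2 + \left(4 + 4\right)^{2} = 2 + 8^{2} = 2 + 64 = 66$)
$j{\left(-8 \right)} + l{\left(2 \right)} Q{\left(-9,-7 \right)} = 4 + 66 \left(-2 - 7 - -36\right) = 4 + 66 \left(-2 - 7 + 36\right) = 4 + 66 \cdot 27 = 4 + 1782 = 1786$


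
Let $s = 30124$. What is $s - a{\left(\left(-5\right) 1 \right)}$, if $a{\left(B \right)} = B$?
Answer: $30129$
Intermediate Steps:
$s - a{\left(\left(-5\right) 1 \right)} = 30124 - \left(-5\right) 1 = 30124 - -5 = 30124 + 5 = 30129$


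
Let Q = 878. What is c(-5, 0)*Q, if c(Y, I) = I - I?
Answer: 0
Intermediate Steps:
c(Y, I) = 0
c(-5, 0)*Q = 0*878 = 0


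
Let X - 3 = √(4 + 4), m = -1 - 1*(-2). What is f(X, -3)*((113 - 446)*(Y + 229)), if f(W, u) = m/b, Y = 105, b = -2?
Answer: 55611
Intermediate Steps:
m = 1 (m = -1 + 2 = 1)
X = 3 + 2*√2 (X = 3 + √(4 + 4) = 3 + √8 = 3 + 2*√2 ≈ 5.8284)
f(W, u) = -½ (f(W, u) = 1/(-2) = 1*(-½) = -½)
f(X, -3)*((113 - 446)*(Y + 229)) = -(113 - 446)*(105 + 229)/2 = -(-333)*334/2 = -½*(-111222) = 55611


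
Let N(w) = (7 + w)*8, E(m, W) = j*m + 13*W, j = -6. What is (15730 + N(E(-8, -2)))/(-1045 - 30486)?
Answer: -15962/31531 ≈ -0.50623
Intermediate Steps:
E(m, W) = -6*m + 13*W
N(w) = 56 + 8*w
(15730 + N(E(-8, -2)))/(-1045 - 30486) = (15730 + (56 + 8*(-6*(-8) + 13*(-2))))/(-1045 - 30486) = (15730 + (56 + 8*(48 - 26)))/(-31531) = (15730 + (56 + 8*22))*(-1/31531) = (15730 + (56 + 176))*(-1/31531) = (15730 + 232)*(-1/31531) = 15962*(-1/31531) = -15962/31531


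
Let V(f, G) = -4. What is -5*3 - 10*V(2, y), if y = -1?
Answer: 25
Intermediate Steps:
-5*3 - 10*V(2, y) = -5*3 - 10*(-4) = -15 + 40 = 25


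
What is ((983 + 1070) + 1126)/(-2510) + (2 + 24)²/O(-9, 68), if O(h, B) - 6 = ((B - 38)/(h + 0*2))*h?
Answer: 395579/22590 ≈ 17.511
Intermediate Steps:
O(h, B) = -32 + B (O(h, B) = 6 + ((B - 38)/(h + 0*2))*h = 6 + ((-38 + B)/(h + 0))*h = 6 + ((-38 + B)/h)*h = 6 + (-38 + B) = -32 + B)
((983 + 1070) + 1126)/(-2510) + (2 + 24)²/O(-9, 68) = ((983 + 1070) + 1126)/(-2510) + (2 + 24)²/(-32 + 68) = (2053 + 1126)*(-1/2510) + 26²/36 = 3179*(-1/2510) + 676*(1/36) = -3179/2510 + 169/9 = 395579/22590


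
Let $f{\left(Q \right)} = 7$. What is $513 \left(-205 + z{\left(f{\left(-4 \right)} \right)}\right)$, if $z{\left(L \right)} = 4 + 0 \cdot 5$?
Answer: $-103113$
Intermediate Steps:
$z{\left(L \right)} = 4$ ($z{\left(L \right)} = 4 + 0 = 4$)
$513 \left(-205 + z{\left(f{\left(-4 \right)} \right)}\right) = 513 \left(-205 + 4\right) = 513 \left(-201\right) = -103113$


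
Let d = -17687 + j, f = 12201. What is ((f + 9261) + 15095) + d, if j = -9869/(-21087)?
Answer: 5604529/297 ≈ 18870.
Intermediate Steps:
j = 139/297 (j = -9869*(-1/21087) = 139/297 ≈ 0.46801)
d = -5252900/297 (d = -17687 + 139/297 = -5252900/297 ≈ -17687.)
((f + 9261) + 15095) + d = ((12201 + 9261) + 15095) - 5252900/297 = (21462 + 15095) - 5252900/297 = 36557 - 5252900/297 = 5604529/297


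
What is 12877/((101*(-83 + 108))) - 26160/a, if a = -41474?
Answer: 300057349/52360925 ≈ 5.7306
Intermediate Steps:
12877/((101*(-83 + 108))) - 26160/a = 12877/((101*(-83 + 108))) - 26160/(-41474) = 12877/((101*25)) - 26160*(-1/41474) = 12877/2525 + 13080/20737 = 300057349/52360925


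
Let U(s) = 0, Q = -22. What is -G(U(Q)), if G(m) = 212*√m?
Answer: 0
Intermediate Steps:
-G(U(Q)) = -212*√0 = -212*0 = -1*0 = 0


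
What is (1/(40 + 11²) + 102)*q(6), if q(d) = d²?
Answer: 591228/161 ≈ 3672.2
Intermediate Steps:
(1/(40 + 11²) + 102)*q(6) = (1/(40 + 11²) + 102)*6² = (1/(40 + 121) + 102)*36 = (1/161 + 102)*36 = (16423/161)*36 = 591228/161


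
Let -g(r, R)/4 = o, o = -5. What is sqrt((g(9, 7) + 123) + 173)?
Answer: 2*sqrt(79) ≈ 17.776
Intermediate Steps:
g(r, R) = 20 (g(r, R) = -4*(-5) = 20)
sqrt((g(9, 7) + 123) + 173) = sqrt((20 + 123) + 173) = sqrt(143 + 173) = sqrt(316) = 2*sqrt(79)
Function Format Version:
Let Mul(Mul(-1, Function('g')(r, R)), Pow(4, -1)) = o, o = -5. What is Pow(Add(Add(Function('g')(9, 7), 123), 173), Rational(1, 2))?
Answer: Mul(2, Pow(79, Rational(1, 2))) ≈ 17.776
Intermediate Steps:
Function('g')(r, R) = 20 (Function('g')(r, R) = Mul(-4, -5) = 20)
Pow(Add(Add(Function('g')(9, 7), 123), 173), Rational(1, 2)) = Pow(Add(Add(20, 123), 173), Rational(1, 2)) = Pow(Add(143, 173), Rational(1, 2)) = Pow(316, Rational(1, 2)) = Mul(2, Pow(79, Rational(1, 2)))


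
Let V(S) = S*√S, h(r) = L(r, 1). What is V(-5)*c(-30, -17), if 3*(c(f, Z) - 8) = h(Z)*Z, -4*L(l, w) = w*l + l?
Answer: 1205*I*√5/6 ≈ 449.08*I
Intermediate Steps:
L(l, w) = -l/4 - l*w/4 (L(l, w) = -(w*l + l)/4 = -(l*w + l)/4 = -(l + l*w)/4 = -l/4 - l*w/4)
h(r) = -r/2 (h(r) = -r*(1 + 1)/4 = -¼*r*2 = -r/2)
c(f, Z) = 8 - Z²/6 (c(f, Z) = 8 + ((-Z/2)*Z)/3 = 8 + (-Z²/2)/3 = 8 - Z²/6)
V(S) = S^(3/2)
V(-5)*c(-30, -17) = (-5)^(3/2)*(8 - ⅙*(-17)²) = (-5*I*√5)*(8 - ⅙*289) = (-5*I*√5)*(8 - 289/6) = -5*I*√5*(-241/6) = 1205*I*√5/6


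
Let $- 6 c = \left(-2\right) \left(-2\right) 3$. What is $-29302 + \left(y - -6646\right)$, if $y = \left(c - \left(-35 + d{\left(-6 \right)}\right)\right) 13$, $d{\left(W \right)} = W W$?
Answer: $-22695$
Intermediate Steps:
$d{\left(W \right)} = W^{2}$
$c = -2$ ($c = - \frac{\left(-2\right) \left(-2\right) 3}{6} = - \frac{4 \cdot 3}{6} = \left(- \frac{1}{6}\right) 12 = -2$)
$y = -39$ ($y = \left(-2 + \left(35 - \left(-6\right)^{2}\right)\right) 13 = \left(-2 + \left(35 - 36\right)\right) 13 = \left(-2 - 1\right) 13 = \left(-3\right) 13 = -39$)
$-29302 + \left(y - -6646\right) = -29302 - -6607 = -29302 + \left(-39 + 6646\right) = -29302 + 6607 = -22695$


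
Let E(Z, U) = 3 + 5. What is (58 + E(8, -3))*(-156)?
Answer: -10296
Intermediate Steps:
E(Z, U) = 8
(58 + E(8, -3))*(-156) = (58 + 8)*(-156) = 66*(-156) = -10296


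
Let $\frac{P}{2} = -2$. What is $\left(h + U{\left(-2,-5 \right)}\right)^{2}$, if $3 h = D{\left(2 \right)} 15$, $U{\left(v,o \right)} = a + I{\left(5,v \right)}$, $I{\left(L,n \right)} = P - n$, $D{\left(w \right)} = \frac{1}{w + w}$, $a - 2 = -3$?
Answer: $\frac{49}{16} \approx 3.0625$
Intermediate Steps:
$P = -4$ ($P = 2 \left(-2\right) = -4$)
$a = -1$ ($a = 2 - 3 = -1$)
$D{\left(w \right)} = \frac{1}{2 w}$
$I{\left(L,n \right)} = -4 - n$
$U{\left(v,o \right)} = -5 - v$ ($U{\left(v,o \right)} = -1 - \left(4 + v\right) = -5 - v$)
$h = \frac{5}{4}$ ($h = \frac{\frac{1}{2 \cdot 2} \cdot 15}{3} = \frac{\frac{1}{2} \cdot \frac{1}{2} \cdot 15}{3} = \frac{\frac{1}{4} \cdot 15}{3} = \frac{1}{3} \cdot \frac{15}{4} = \frac{5}{4} \approx 1.25$)
$\left(h + U{\left(-2,-5 \right)}\right)^{2} = \left(\frac{5}{4} - 3\right)^{2} = \left(- \frac{7}{4}\right)^{2} = \frac{49}{16}$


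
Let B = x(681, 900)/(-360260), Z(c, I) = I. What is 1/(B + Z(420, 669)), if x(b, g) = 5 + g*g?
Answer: 72052/48040787 ≈ 0.0014998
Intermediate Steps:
x(b, g) = 5 + g²
B = -162001/72052 (B = (5 + 900²)/(-360260) = (5 + 810000)*(-1/360260) = 810005*(-1/360260) = -162001/72052 ≈ -2.2484)
1/(B + Z(420, 669)) = 1/(-162001/72052 + 669) = 1/(48040787/72052) = 72052/48040787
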